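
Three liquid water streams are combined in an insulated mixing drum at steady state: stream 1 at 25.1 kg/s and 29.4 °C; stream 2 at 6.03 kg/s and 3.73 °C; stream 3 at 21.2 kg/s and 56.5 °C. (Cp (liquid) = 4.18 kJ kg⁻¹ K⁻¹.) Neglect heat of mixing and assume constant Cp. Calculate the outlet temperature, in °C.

No heat crosses the boundary, so H_out = H_in.
T_out = Σ ṁᵢCp,ᵢTᵢ / Σ ṁᵢCp,ᵢ
      = 8185.4 / 218.74 = 37.421 °C

T_out = 37.4 °C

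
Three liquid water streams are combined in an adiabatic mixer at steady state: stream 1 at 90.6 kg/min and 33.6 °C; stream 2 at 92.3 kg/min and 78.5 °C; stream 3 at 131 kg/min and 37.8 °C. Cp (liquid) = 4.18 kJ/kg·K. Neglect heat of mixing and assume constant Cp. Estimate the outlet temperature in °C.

T_out = 48.6 °C

No heat crosses the boundary, so H_out = H_in.
Σ ṁᵢCp,ᵢTᵢ = 90.6×4.18×33.6 + 92.3×4.18×78.5 + 131×4.18×37.8 = 63710
Σ ṁᵢCp,ᵢ = 90.6×4.18 + 92.3×4.18 + 131×4.18 = 1312.1
T_out = 63710 / 1312.1 = 48.555 °C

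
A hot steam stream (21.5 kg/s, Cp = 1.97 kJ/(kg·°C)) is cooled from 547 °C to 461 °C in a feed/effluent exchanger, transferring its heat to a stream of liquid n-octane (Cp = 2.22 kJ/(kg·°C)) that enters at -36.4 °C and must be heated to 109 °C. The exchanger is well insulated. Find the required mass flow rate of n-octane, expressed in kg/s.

Heat released by hot stream: Q = 21.5 × 1.97 × (547 − 461) = 3642.5 kJ/s
Energy balance on cold side (adiabatic exchanger): Q = ṁ_c·Cp_c·(T_c,out − T_c,in)
ṁ_c = 3642.5 / [2.22 × (109 − -36.4)] = 11.285 kg/s

ṁ_c = 11.3 kg/s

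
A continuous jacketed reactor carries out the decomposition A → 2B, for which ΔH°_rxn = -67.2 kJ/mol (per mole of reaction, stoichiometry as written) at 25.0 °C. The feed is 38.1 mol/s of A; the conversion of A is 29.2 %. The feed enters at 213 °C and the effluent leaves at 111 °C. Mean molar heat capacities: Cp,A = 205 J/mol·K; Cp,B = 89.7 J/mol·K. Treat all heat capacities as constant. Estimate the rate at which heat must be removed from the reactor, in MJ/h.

Q_out = 5650 MJ/h

Extent of reaction ξ = 0.292 × 38.1 = 11.125 mol/s
Reaction term: ξ·ΔH°_rxn = 11.125 × -67.2 = -747.61 kJ/s
Sensible, feed 213→25 °C: -1468.4 kJ/s
Outlet flows (mol/s): A 26.975, B 22.25
Sensible, products 25→111 °C: 647.21 kJ/s
Q = ΔH = -1568.8 kJ/s = -1568.8 kW
Heat removed = 5647.6 MJ/h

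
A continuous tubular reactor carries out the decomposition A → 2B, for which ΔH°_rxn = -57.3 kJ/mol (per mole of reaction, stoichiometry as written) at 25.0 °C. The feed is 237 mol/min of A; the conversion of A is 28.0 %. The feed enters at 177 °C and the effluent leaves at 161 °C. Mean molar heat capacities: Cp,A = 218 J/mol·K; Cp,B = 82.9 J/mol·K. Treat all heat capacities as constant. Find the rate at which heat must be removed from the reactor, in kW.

Q_out = 85.0 kW

Extent of reaction ξ = 0.280 × 237 = 66.36 mol/min
Reaction term: ξ·ΔH°_rxn = 66.36 × -57.3 = -3802.4 kJ/min
Sensible, feed 177→25 °C: -7853.2 kJ/min
Outlet flows (mol/min): A 170.64, B 132.72
Sensible, products 25→161 °C: 6555.5 kJ/min
Q = ΔH = -5100.2 kJ/min = -85.003 kW
Heat removed = 85.003 kW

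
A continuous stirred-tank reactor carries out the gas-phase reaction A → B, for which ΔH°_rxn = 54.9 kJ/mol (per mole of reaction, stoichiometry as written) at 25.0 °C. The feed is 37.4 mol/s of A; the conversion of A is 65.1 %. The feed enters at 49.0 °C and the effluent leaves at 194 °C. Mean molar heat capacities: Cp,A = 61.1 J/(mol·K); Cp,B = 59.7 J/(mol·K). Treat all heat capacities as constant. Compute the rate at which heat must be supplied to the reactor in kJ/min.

Q_in = 99700 kJ/min

Extent of reaction ξ = 0.651 × 37.4 = 24.347 mol/s
Reaction term: ξ·ΔH°_rxn = 24.347 × 54.9 = 1336.7 kJ/s
Sensible, feed 49.0→25 °C: -54.843 kJ/s
Outlet flows (mol/s): A 13.053, B 24.347
Sensible, products 25→194 °C: 380.43 kJ/s
Q = ΔH = 1662.3 kJ/s = 1662.3 kW
Heat supplied = 99735 kJ/min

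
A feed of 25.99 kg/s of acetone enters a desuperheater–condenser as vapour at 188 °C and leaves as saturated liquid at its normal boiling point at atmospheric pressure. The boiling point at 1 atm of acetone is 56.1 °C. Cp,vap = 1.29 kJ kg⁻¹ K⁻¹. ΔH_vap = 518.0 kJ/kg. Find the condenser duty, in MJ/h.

vapour 188→56.1 °C: -170.15 kJ/kg
condensation at 56.1 °C: -518 kJ/kg
Δh = -170.15 + -518 = -688.15 kJ/kg
Q = ṁ·Δh = 25.99 kg/s × -688.15 kJ/kg = -17885 kJ/s
|Q| = 17885 kW = 64386 MJ/h

Q_c = 64400 MJ/h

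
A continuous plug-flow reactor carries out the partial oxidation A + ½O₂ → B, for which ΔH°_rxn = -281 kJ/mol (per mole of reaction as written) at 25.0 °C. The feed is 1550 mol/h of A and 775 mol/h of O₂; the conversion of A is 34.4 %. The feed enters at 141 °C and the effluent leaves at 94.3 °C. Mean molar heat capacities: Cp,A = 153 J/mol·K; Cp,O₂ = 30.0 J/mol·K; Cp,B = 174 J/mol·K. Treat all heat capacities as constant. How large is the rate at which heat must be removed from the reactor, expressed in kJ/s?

Extent of reaction ξ = 0.344 × 1550 = 533.2 mol/h
Reaction term: ξ·ΔH°_rxn = 533.2 × -281 = -149830 kJ/h
Sensible, feed 141→25 °C: -30206 kJ/h
Outlet flows (mol/h): A 1016.8, O₂ 508.4, B 533.2
Sensible, products 25→94.3 °C: 18267 kJ/h
Q = ΔH = -161770 kJ/h = -44.936 kW
Heat removed = 44.936 kJ/s

Q_out = 44.9 kJ/s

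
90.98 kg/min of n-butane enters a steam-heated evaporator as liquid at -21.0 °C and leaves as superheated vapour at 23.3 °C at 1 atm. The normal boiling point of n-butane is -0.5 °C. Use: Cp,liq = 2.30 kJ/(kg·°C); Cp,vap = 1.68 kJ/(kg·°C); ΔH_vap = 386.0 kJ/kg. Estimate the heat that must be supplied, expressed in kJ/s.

liquid -21.0→-0.5 °C: 47.15 kJ/kg
vaporisation at -0.5 °C: 386 kJ/kg
vapour -0.5→23.3 °C: 39.984 kJ/kg
Δh = 47.15 + 386 + 39.984 = 473.13 kJ/kg
Q = ṁ·Δh = 90.98 kg/min × 473.13 kJ/kg = 43046 kJ/min
|Q| = 717.43 kW

Q = 717 kJ/s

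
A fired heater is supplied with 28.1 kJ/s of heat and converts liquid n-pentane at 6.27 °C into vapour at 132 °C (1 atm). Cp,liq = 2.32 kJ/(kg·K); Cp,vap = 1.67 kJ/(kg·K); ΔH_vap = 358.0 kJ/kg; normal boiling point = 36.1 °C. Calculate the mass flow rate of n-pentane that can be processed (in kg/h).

ṁ = 172 kg/h

Δh = 2.32×(36.1−6.27) + 358.0 + 1.67×(132−36.1) = 587.36 kJ/kg
Q = 28.1 kJ/s = 28.1 kJ/s = 101160 kJ/h
ṁ = Q/Δh = 101160 / 587.36 = 172.23 kg/h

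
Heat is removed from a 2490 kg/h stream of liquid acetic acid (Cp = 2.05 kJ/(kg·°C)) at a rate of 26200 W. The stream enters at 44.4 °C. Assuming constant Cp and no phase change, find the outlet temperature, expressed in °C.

T_out = 25.9 °C

Q = 26200 W = 94320 kJ/h
ΔT = Q/(ṁ·Cp) = 94320/(2490×2.05) = 18.478 K
T_out = 44.4 − 18.478 = 25.922 °C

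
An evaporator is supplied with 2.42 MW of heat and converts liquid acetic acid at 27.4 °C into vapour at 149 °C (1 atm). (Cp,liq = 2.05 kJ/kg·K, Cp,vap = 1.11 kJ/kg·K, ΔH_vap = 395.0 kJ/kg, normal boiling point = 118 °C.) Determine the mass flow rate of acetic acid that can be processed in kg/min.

Δh = 2.05×(118−27.4) + 395.0 + 1.11×(149−118) = 615.14 kJ/kg
Q = 2.42 MW = 2420 kJ/s = 145200 kJ/min
ṁ = Q/Δh = 145200 / 615.14 = 236.04 kg/min

ṁ = 236 kg/min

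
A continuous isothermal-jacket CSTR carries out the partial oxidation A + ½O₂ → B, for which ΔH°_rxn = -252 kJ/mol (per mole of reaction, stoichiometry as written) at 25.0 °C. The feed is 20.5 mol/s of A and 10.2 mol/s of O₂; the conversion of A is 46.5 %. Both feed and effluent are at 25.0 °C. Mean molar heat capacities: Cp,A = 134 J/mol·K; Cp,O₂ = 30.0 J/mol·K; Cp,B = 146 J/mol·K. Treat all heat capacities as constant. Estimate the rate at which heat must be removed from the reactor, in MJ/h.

Q_out = 8650 MJ/h

Extent of reaction ξ = 0.465 × 20.5 = 9.5325 mol/s
Reaction term: ξ·ΔH°_rxn = 9.5325 × -252 = -2402.2 kJ/s
Q = ΔH = -2402.2 kJ/s = -2402.2 kW
Heat removed = 8647.9 MJ/h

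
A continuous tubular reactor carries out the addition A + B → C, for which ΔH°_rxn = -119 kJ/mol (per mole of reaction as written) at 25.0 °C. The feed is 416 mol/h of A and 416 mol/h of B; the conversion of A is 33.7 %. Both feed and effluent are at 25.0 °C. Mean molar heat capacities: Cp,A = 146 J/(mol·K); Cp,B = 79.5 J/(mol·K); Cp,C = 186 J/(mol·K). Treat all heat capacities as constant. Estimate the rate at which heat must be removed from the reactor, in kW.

Q_out = 4.63 kW

Extent of reaction ξ = 0.337 × 416 = 140.19 mol/h
Reaction term: ξ·ΔH°_rxn = 140.19 × -119 = -16683 kJ/h
Q = ΔH = -16683 kJ/h = -4.6341 kW
Heat removed = 4.6341 kW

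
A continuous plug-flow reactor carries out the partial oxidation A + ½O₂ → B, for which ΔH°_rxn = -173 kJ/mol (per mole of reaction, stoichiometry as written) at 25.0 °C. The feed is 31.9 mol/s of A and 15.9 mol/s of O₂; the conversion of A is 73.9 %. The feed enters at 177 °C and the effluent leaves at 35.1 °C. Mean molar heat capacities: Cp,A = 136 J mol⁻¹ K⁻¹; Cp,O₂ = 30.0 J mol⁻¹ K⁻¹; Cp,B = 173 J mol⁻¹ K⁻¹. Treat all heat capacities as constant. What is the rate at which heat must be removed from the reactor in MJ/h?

Extent of reaction ξ = 0.739 × 31.9 = 23.574 mol/s
Reaction term: ξ·ΔH°_rxn = 23.574 × -173 = -4078.3 kJ/s
Sensible, feed 177→25 °C: -731.94 kJ/s
Outlet flows (mol/s): A 8.3259, O₂ 4.113, B 23.574
Sensible, products 25→35.1 °C: 53.874 kJ/s
Q = ΔH = -4756.4 kJ/s = -4756.4 kW
Heat removed = 17123 MJ/h

Q_out = 17100 MJ/h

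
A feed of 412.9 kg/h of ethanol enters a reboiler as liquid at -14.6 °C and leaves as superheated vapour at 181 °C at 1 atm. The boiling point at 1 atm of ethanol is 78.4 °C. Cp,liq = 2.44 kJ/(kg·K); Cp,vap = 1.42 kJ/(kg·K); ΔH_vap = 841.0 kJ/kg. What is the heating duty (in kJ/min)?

Q = 8350 kJ/min

liquid -14.6→78.4 °C: 226.92 kJ/kg
vaporisation at 78.4 °C: 841 kJ/kg
vapour 78.4→181 °C: 145.69 kJ/kg
Δh = 226.92 + 841 + 145.69 = 1213.6 kJ/kg
Q = ṁ·Δh = 412.9 kg/h × 1213.6 kJ/kg = 501100 kJ/h
|Q| = 139.19 kW = 8351.7 kJ/min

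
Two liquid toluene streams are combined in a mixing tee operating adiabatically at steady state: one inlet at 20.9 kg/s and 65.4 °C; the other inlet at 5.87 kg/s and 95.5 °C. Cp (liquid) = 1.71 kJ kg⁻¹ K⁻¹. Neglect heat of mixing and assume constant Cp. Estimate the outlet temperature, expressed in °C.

T_out = 72.0 °C

No heat crosses the boundary, so H_out = H_in.
T_out = Σ ṁᵢCp,ᵢTᵢ / Σ ṁᵢCp,ᵢ
      = 3295.9 / 45.777 = 72 °C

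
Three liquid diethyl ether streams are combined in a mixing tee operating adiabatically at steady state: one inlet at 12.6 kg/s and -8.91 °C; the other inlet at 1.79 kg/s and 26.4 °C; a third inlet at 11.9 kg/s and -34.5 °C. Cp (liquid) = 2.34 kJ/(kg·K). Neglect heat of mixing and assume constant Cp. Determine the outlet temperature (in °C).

T_out = -18.1 °C

Adiabatic, steady state ⇒ Σ ṁᵢCp,ᵢ(T_out − Tᵢ) = 0
Σ ṁᵢCp,ᵢTᵢ = 12.6×2.34×-8.91 + 1.79×2.34×26.4 + 11.9×2.34×-34.5 = -1112.8
Σ ṁᵢCp,ᵢ = 12.6×2.34 + 1.79×2.34 + 11.9×2.34 = 61.519
T_out = -1112.8 / 61.519 = -18.089 °C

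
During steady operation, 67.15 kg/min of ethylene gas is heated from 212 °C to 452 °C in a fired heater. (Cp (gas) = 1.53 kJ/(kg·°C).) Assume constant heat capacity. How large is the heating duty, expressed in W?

Q = 411000 W

Q = ṁ·Cp·ΔT = 67.15 × 1.53 × (452 − 212) = 24657 kJ/min
Converting: 24657 / 60 s = 410.96 kW
Heating duty = 410960 W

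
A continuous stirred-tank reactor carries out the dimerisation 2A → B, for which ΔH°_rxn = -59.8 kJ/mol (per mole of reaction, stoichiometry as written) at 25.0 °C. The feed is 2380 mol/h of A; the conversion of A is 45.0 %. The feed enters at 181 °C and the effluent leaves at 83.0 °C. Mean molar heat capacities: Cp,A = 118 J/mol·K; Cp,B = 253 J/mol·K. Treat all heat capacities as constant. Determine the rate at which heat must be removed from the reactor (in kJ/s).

Q_out = 16.4 kJ/s

Extent of reaction ξ = 0.450 × 2380 / 2 = 535.5 mol/h
Reaction term: ξ·ΔH°_rxn = 535.5 × -59.8 = -32023 kJ/h
Sensible, feed 181→25 °C: -43811 kJ/h
Outlet flows (mol/h): A 1309, B 535.5
Sensible, products 25→83.0 °C: 16817 kJ/h
Q = ΔH = -59017 kJ/h = -16.394 kW
Heat removed = 16.394 kJ/s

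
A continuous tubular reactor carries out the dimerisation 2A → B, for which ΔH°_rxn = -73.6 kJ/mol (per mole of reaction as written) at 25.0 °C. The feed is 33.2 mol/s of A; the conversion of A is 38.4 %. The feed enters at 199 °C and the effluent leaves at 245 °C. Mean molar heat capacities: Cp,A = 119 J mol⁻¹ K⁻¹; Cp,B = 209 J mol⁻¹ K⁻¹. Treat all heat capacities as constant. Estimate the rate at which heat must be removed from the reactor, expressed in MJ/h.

Q_out = 1180 MJ/h

Extent of reaction ξ = 0.384 × 33.2 / 2 = 6.3744 mol/s
Reaction term: ξ·ΔH°_rxn = 6.3744 × -73.6 = -469.16 kJ/s
Sensible, feed 199→25 °C: -687.44 kJ/s
Outlet flows (mol/s): A 20.451, B 6.3744
Sensible, products 25→245 °C: 828.51 kJ/s
Q = ΔH = -328.09 kJ/s = -328.09 kW
Heat removed = 1181.1 MJ/h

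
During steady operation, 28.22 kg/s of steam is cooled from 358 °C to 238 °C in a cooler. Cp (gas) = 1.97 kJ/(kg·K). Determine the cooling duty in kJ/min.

Q = ṁ·Cp·ΔT = 28.22 × 1.97 × (238 − 358) = -6671.2 kJ/s
Cooling duty = 400270 kJ/min

Q_c = 400000 kJ/min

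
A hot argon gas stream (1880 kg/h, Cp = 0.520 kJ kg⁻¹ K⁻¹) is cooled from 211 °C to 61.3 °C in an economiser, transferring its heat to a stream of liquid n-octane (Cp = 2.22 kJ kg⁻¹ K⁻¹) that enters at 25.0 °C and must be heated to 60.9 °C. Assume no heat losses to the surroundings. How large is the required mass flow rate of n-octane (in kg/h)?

Heat released by hot stream: Q = 1880 × 0.520 × (211 − 61.3) = 146350 kJ/h
Energy balance on cold side (adiabatic exchanger): Q = ṁ_c·Cp_c·(T_c,out − T_c,in)
ṁ_c = 146350 / [2.22 × (60.9 − 25.0)] = 1836.3 kg/h

ṁ_c = 1840 kg/h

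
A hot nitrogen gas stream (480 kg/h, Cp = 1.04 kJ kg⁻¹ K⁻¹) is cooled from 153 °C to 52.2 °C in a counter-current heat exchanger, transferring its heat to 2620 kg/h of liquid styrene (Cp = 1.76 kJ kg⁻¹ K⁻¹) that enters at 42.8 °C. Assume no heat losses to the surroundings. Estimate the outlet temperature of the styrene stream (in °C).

T_c,out = 53.7 °C

Heat released by hot stream: Q = 480 × 1.04 × (153 − 52.2) = 50319 kJ/h
Energy balance on cold side (adiabatic exchanger): Q = ṁ_c·Cp_c·(T_c,out − T_c,in)
T_c,out = 42.8 + 50319/(2620 × 1.76) = 53.712 °C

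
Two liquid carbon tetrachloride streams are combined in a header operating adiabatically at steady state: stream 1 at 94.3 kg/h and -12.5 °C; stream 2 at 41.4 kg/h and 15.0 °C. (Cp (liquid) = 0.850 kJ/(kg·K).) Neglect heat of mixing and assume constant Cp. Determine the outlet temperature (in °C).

Adiabatic, steady state ⇒ Σ ṁᵢCp,ᵢ(T_out − Tᵢ) = 0
T_out = Σ ṁᵢCp,ᵢTᵢ / Σ ṁᵢCp,ᵢ
      = -474.09 / 115.34 = -4.1102 °C

T_out = -4.11 °C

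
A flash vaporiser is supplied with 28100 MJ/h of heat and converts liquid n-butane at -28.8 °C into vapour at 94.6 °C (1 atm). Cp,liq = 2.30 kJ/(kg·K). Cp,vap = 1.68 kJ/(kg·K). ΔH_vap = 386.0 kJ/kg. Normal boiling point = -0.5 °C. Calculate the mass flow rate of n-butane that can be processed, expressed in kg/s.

ṁ = 12.8 kg/s

Δh = 2.30×(-0.5−-28.8) + 386.0 + 1.68×(94.6−-0.5) = 610.86 kJ/kg
Q = 28100 MJ/h = 7805.6 kJ/s = 7805.6 kJ/s
ṁ = Q/Δh = 7805.6 / 610.86 = 12.778 kg/s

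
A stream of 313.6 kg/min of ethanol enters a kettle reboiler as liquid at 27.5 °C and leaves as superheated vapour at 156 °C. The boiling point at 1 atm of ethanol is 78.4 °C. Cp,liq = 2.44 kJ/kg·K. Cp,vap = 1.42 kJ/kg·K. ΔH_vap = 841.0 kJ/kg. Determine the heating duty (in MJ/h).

liquid 27.5→78.4 °C: 124.2 kJ/kg
vaporisation at 78.4 °C: 841 kJ/kg
vapour 78.4→156 °C: 110.19 kJ/kg
Δh = 124.2 + 841 + 110.19 = 1075.4 kJ/kg
Q = ṁ·Δh = 313.6 kg/min × 1075.4 kJ/kg = 337240 kJ/min
|Q| = 5620.7 kW = 20235 MJ/h

Q = 20200 MJ/h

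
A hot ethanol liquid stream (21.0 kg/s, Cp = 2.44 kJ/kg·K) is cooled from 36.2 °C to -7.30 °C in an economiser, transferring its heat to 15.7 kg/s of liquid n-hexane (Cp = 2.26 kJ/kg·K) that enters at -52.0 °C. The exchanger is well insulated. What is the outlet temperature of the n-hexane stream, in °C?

T_c,out = 10.8 °C

Heat released by hot stream: Q = 21.0 × 2.44 × (36.2 − -7.30) = 2228.9 kJ/s
Energy balance on cold side (adiabatic exchanger): Q = ṁ_c·Cp_c·(T_c,out − T_c,in)
T_c,out = -52.0 + 2228.9/(15.7 × 2.26) = 10.819 °C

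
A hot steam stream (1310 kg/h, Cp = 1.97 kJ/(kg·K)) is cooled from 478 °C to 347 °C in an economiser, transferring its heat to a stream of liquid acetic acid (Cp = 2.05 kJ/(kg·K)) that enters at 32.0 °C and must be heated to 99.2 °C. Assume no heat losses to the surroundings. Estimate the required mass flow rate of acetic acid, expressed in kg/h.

Heat released by hot stream: Q = 1310 × 1.97 × (478 − 347) = 338070 kJ/h
Energy balance on cold side (adiabatic exchanger): Q = ṁ_c·Cp_c·(T_c,out − T_c,in)
ṁ_c = 338070 / [2.05 × (99.2 − 32.0)] = 2454.1 kg/h

ṁ_c = 2450 kg/h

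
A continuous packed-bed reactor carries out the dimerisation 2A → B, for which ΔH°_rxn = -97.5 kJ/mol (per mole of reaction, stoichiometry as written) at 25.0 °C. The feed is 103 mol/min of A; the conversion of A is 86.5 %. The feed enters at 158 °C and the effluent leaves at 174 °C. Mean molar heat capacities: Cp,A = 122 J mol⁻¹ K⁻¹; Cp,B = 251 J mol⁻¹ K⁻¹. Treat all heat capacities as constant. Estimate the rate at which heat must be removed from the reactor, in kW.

Q_out = 68.3 kW

Extent of reaction ξ = 0.865 × 103 / 2 = 44.547 mol/min
Reaction term: ξ·ΔH°_rxn = 44.547 × -97.5 = -4343.4 kJ/min
Sensible, feed 158→25 °C: -1671.3 kJ/min
Outlet flows (mol/min): A 13.905, B 44.547
Sensible, products 25→174 °C: 1918.8 kJ/min
Q = ΔH = -4095.9 kJ/min = -68.264 kW
Heat removed = 68.264 kW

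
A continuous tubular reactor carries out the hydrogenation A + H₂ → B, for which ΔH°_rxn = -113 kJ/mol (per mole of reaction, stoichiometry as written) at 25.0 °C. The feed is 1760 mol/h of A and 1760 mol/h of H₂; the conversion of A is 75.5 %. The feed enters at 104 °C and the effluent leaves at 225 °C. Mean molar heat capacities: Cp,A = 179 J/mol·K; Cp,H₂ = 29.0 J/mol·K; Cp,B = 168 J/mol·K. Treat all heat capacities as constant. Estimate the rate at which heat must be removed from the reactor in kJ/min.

Q_out = 1940 kJ/min

Extent of reaction ξ = 0.755 × 1760 = 1328.8 mol/h
Reaction term: ξ·ΔH°_rxn = 1328.8 × -113 = -150150 kJ/h
Sensible, feed 104→25 °C: -28920 kJ/h
Outlet flows (mol/h): A 431.2, H₂ 431.2, B 1328.8
Sensible, products 25→225 °C: 62586 kJ/h
Q = ΔH = -116490 kJ/h = -32.358 kW
Heat removed = 1941.5 kJ/min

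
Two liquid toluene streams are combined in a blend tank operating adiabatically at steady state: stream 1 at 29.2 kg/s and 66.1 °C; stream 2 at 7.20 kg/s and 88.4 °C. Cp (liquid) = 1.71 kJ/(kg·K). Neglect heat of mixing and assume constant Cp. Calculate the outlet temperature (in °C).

T_out = 70.5 °C

No heat crosses the boundary, so H_out = H_in.
Σ ṁᵢCp,ᵢTᵢ = 29.2×1.71×66.1 + 7.20×1.71×88.4 = 4388.9
Σ ṁᵢCp,ᵢ = 29.2×1.71 + 7.20×1.71 = 62.244
T_out = 4388.9 / 62.244 = 70.511 °C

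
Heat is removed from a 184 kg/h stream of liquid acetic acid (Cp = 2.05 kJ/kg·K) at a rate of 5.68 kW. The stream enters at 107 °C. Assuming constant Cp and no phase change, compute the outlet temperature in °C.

T_out = 52.8 °C

Q = 5.68 kW = 20448 kJ/h
ΔT = Q/(ṁ·Cp) = 20448/(184×2.05) = 54.21 K
T_out = 107 − 54.21 = 52.79 °C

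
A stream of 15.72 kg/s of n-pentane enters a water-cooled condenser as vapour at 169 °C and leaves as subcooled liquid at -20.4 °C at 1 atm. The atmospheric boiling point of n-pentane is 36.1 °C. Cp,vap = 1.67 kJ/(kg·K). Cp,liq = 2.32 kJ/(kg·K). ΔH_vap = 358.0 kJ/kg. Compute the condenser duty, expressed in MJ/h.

Q_c = 40200 MJ/h

vapour 169→36.1 °C: -221.94 kJ/kg
condensation at 36.1 °C: -358 kJ/kg
liquid 36.1→-20.4 °C: -131.08 kJ/kg
Δh = -221.94 + -358 + -131.08 = -711.02 kJ/kg
Q = ṁ·Δh = 15.72 kg/s × -711.02 kJ/kg = -11177 kJ/s
|Q| = 11177 kW = 40238 MJ/h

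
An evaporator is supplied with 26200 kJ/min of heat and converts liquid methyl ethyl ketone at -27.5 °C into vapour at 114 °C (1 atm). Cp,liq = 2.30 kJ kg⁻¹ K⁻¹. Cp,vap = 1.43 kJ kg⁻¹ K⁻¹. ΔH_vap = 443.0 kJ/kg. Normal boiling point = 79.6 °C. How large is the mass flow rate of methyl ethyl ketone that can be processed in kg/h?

ṁ = 2130 kg/h

Δh = 2.30×(79.6−-27.5) + 443.0 + 1.43×(114−79.6) = 738.52 kJ/kg
Q = 26200 kJ/min = 436.67 kJ/s = 1.572e+06 kJ/h
ṁ = Q/Δh = 1.572e+06 / 738.52 = 2128.6 kg/h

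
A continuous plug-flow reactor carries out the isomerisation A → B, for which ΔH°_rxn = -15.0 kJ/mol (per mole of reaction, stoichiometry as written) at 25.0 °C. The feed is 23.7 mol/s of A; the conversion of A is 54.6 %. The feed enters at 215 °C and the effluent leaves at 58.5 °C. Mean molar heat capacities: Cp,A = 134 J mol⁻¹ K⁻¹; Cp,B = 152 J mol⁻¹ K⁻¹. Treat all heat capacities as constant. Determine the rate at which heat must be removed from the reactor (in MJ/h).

Extent of reaction ξ = 0.546 × 23.7 = 12.94 mol/s
Reaction term: ξ·ΔH°_rxn = 12.94 × -15.0 = -194.1 kJ/s
Sensible, feed 215→25 °C: -603.4 kJ/s
Outlet flows (mol/s): A 10.76, B 12.94
Sensible, products 25→58.5 °C: 114.19 kJ/s
Q = ΔH = -683.31 kJ/s = -683.31 kW
Heat removed = 2459.9 MJ/h

Q_out = 2460 MJ/h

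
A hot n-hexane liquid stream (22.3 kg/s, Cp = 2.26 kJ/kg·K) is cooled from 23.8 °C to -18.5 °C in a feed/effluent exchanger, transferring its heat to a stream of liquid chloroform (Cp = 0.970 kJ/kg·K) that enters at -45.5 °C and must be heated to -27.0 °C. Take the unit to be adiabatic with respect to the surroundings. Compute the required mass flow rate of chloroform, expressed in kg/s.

ṁ_c = 119 kg/s

Heat released by hot stream: Q = 22.3 × 2.26 × (23.8 − -18.5) = 2131.8 kJ/s
Energy balance on cold side (adiabatic exchanger): Q = ṁ_c·Cp_c·(T_c,out − T_c,in)
ṁ_c = 2131.8 / [0.970 × (-27.0 − -45.5)] = 118.8 kg/s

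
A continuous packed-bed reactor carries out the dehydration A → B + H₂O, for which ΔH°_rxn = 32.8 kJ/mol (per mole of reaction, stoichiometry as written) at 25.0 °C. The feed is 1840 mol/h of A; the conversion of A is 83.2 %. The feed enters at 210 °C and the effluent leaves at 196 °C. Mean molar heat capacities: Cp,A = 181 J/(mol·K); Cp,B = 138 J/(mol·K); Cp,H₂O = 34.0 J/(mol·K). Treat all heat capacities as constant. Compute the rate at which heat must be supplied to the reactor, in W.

Q_in = 12000 W

Extent of reaction ξ = 0.832 × 1840 = 1530.9 mol/h
Reaction term: ξ·ΔH°_rxn = 1530.9 × 32.8 = 50213 kJ/h
Sensible, feed 210→25 °C: -61612 kJ/h
Outlet flows (mol/h): A 309.12, B 1530.9, H₂O 1530.9
Sensible, products 25→196 °C: 54594 kJ/h
Q = ΔH = 43194 kJ/h = 11.998 kW
Heat supplied = 11998 W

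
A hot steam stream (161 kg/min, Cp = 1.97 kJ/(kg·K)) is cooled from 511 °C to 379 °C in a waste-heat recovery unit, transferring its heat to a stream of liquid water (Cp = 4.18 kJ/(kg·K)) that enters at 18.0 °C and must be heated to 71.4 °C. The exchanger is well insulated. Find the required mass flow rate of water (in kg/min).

Heat released by hot stream: Q = 161 × 1.97 × (511 − 379) = 41866 kJ/min
Energy balance on cold side (adiabatic exchanger): Q = ṁ_c·Cp_c·(T_c,out − T_c,in)
ṁ_c = 41866 / [4.18 × (71.4 − 18.0)] = 187.56 kg/min

ṁ_c = 188 kg/min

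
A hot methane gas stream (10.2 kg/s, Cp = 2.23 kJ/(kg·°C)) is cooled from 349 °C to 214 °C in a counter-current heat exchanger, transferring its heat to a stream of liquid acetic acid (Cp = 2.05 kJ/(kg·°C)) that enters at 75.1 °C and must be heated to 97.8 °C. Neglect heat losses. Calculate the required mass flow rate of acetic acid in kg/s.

ṁ_c = 66.0 kg/s

Heat released by hot stream: Q = 10.2 × 2.23 × (349 − 214) = 3070.7 kJ/s
Energy balance on cold side (adiabatic exchanger): Q = ṁ_c·Cp_c·(T_c,out − T_c,in)
ṁ_c = 3070.7 / [2.05 × (97.8 − 75.1)] = 65.987 kg/s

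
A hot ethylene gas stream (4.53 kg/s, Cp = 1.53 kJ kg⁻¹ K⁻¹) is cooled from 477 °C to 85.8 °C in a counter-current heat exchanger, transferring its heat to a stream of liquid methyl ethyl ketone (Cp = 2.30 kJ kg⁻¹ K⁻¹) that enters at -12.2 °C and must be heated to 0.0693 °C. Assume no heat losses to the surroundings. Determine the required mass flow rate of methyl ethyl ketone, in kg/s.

ṁ_c = 96.1 kg/s

Heat released by hot stream: Q = 4.53 × 1.53 × (477 − 85.8) = 2711.4 kJ/s
Energy balance on cold side (adiabatic exchanger): Q = ṁ_c·Cp_c·(T_c,out − T_c,in)
ṁ_c = 2711.4 / [2.30 × (0.0693 − -12.2)] = 96.082 kg/s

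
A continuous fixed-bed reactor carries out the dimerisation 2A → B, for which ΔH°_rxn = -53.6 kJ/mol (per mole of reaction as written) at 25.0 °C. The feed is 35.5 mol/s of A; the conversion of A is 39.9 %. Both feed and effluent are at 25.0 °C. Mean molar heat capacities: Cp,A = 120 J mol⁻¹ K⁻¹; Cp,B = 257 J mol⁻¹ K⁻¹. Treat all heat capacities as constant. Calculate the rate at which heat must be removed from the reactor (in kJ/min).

Q_out = 22800 kJ/min

Extent of reaction ξ = 0.399 × 35.5 / 2 = 7.0823 mol/s
Reaction term: ξ·ΔH°_rxn = 7.0823 × -53.6 = -379.61 kJ/s
Q = ΔH = -379.61 kJ/s = -379.61 kW
Heat removed = 22777 kJ/min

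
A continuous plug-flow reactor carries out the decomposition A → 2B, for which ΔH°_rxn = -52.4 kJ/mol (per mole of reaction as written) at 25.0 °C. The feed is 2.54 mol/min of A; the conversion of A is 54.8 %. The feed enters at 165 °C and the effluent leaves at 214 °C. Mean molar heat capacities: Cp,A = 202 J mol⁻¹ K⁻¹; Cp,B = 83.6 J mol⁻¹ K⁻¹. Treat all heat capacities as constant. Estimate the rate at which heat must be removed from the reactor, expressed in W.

Q_out = 949 W

Extent of reaction ξ = 0.548 × 2.54 = 1.3919 mol/min
Reaction term: ξ·ΔH°_rxn = 1.3919 × -52.4 = -72.937 kJ/min
Sensible, feed 165→25 °C: -71.831 kJ/min
Outlet flows (mol/min): A 1.1481, B 2.7838
Sensible, products 25→214 °C: 87.817 kJ/min
Q = ΔH = -56.951 kJ/min = -0.94918 kW
Heat removed = 949.18 W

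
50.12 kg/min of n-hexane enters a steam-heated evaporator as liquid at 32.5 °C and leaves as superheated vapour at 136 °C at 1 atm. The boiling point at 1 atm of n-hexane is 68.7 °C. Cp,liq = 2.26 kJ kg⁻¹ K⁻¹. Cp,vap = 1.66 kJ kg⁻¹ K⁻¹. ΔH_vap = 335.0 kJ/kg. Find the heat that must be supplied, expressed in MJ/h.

liquid 32.5→68.7 °C: 81.812 kJ/kg
vaporisation at 68.7 °C: 335 kJ/kg
vapour 68.7→136 °C: 111.72 kJ/kg
Δh = 81.812 + 335 + 111.72 = 528.53 kJ/kg
Q = ṁ·Δh = 50.12 kg/min × 528.53 kJ/kg = 26490 kJ/min
|Q| = 441.5 kW = 1589.4 MJ/h

Q = 1590 MJ/h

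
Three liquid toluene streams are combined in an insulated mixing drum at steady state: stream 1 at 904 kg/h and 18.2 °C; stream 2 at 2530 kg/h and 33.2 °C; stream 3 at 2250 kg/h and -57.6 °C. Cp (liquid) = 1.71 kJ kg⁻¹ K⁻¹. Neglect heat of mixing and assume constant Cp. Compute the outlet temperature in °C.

Energy balance with Q = 0: Σ ṁᵢCp,ᵢ(T_out − Tᵢ) = 0
Σ ṁᵢCp,ᵢTᵢ = 904×1.71×18.2 + 2530×1.71×33.2 + 2250×1.71×-57.6 = -49849
Σ ṁᵢCp,ᵢ = 904×1.71 + 2530×1.71 + 2250×1.71 = 9719.6
T_out = -49849 / 9719.6 = -5.1286 °C

T_out = -5.13 °C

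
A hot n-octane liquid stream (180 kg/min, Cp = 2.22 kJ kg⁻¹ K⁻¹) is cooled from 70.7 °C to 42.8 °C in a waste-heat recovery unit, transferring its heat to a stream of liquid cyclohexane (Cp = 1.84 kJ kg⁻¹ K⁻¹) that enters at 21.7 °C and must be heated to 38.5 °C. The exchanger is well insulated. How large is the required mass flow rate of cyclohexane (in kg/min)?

ṁ_c = 361 kg/min

Heat released by hot stream: Q = 180 × 2.22 × (70.7 − 42.8) = 11149 kJ/min
Energy balance on cold side (adiabatic exchanger): Q = ṁ_c·Cp_c·(T_c,out − T_c,in)
ṁ_c = 11149 / [1.84 × (38.5 − 21.7)] = 360.66 kg/min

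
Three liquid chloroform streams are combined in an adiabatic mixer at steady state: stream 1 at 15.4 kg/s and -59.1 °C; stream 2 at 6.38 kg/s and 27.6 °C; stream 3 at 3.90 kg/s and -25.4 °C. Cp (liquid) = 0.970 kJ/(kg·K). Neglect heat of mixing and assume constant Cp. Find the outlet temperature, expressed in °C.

Adiabatic, steady state ⇒ Σ ṁᵢCp,ᵢ(T_out − Tᵢ) = 0
Σ ṁᵢCp,ᵢTᵢ = 15.4×0.970×-59.1 + 6.38×0.970×27.6 + 3.90×0.970×-25.4 = -808.12
Σ ṁᵢCp,ᵢ = 15.4×0.970 + 6.38×0.970 + 3.90×0.970 = 24.91
T_out = -808.12 / 24.91 = -32.442 °C

T_out = -32.4 °C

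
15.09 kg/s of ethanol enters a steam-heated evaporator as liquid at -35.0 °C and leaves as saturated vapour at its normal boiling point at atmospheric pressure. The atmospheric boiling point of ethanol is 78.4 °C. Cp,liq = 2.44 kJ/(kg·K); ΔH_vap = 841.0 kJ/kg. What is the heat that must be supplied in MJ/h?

liquid -35.0→78.4 °C: 276.7 kJ/kg
vaporisation at 78.4 °C: 841 kJ/kg
Δh = 276.7 + 841 = 1117.7 kJ/kg
Q = ṁ·Δh = 15.09 kg/s × 1117.7 kJ/kg = 16866 kJ/s
|Q| = 16866 kW = 60718 MJ/h

Q = 60700 MJ/h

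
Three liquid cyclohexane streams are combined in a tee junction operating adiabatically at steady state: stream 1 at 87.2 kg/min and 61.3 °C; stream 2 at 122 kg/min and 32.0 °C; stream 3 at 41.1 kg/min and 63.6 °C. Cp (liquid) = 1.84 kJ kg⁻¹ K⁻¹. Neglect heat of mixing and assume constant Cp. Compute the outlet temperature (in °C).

Adiabatic, steady state ⇒ Σ ṁᵢCp,ᵢ(T_out − Tᵢ) = 0
Σ ṁᵢCp,ᵢTᵢ = 87.2×1.84×61.3 + 122×1.84×32.0 + 41.1×1.84×63.6 = 21829
Σ ṁᵢCp,ᵢ = 87.2×1.84 + 122×1.84 + 41.1×1.84 = 460.55
T_out = 21829 / 460.55 = 47.396 °C

T_out = 47.4 °C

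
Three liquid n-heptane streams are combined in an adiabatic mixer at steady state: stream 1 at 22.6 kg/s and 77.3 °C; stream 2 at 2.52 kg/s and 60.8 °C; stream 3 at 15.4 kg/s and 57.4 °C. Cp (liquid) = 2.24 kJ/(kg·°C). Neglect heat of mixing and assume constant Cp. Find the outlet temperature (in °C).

T_out = 68.7 °C

Energy balance with Q = 0: Σ ṁᵢCp,ᵢ(T_out − Tᵢ) = 0
Σ ṁᵢCp,ᵢTᵢ = 22.6×2.24×77.3 + 2.52×2.24×60.8 + 15.4×2.24×57.4 = 6236.5
Σ ṁᵢCp,ᵢ = 22.6×2.24 + 2.52×2.24 + 15.4×2.24 = 90.765
T_out = 6236.5 / 90.765 = 68.711 °C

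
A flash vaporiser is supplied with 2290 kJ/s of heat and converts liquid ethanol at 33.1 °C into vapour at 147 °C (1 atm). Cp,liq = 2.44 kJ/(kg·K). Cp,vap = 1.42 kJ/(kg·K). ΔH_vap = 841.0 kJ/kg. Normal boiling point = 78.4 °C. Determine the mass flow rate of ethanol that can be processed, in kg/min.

ṁ = 131 kg/min

Δh = 2.44×(78.4−33.1) + 841.0 + 1.42×(147−78.4) = 1048.9 kJ/kg
Q = 2290 kJ/s = 2290 kJ/s = 137400 kJ/min
ṁ = Q/Δh = 137400 / 1048.9 = 130.99 kg/min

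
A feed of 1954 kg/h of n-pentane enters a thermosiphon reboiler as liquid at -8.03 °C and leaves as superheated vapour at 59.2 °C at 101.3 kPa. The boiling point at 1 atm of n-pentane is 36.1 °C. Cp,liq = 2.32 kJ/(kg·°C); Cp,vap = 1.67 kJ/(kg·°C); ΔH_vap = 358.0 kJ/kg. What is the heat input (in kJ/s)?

Q = 271 kJ/s

liquid -8.03→36.1 °C: 102.38 kJ/kg
vaporisation at 36.1 °C: 358 kJ/kg
vapour 36.1→59.2 °C: 38.577 kJ/kg
Δh = 102.38 + 358 + 38.577 = 498.96 kJ/kg
Q = ṁ·Δh = 1954 kg/h × 498.96 kJ/kg = 974970 kJ/h
|Q| = 270.82 kW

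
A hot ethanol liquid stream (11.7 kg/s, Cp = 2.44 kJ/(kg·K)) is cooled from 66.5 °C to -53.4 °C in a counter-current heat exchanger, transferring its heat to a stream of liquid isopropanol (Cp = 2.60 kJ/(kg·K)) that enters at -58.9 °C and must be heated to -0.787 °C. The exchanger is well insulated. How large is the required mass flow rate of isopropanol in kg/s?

Heat released by hot stream: Q = 11.7 × 2.44 × (66.5 − -53.4) = 3422.9 kJ/s
Energy balance on cold side (adiabatic exchanger): Q = ṁ_c·Cp_c·(T_c,out − T_c,in)
ṁ_c = 3422.9 / [2.60 × (-0.787 − -58.9)] = 22.654 kg/s

ṁ_c = 22.7 kg/s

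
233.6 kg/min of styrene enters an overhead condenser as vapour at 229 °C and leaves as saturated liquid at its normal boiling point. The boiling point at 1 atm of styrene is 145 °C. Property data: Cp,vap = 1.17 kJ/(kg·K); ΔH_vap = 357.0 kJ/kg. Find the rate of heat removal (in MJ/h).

vapour 229→145 °C: -98.28 kJ/kg
condensation at 145 °C: -357 kJ/kg
Δh = -98.28 + -357 = -455.28 kJ/kg
Q = ṁ·Δh = 233.6 kg/min × -455.28 kJ/kg = -106350 kJ/min
|Q| = 1772.6 kW = 6381.2 MJ/h

Q_c = 6380 MJ/h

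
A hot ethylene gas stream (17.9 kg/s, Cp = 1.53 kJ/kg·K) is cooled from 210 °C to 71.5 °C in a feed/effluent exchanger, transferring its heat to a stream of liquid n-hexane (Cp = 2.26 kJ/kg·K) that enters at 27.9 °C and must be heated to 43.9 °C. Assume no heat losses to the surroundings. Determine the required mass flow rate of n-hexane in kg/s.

Heat released by hot stream: Q = 17.9 × 1.53 × (210 − 71.5) = 3793.1 kJ/s
Energy balance on cold side (adiabatic exchanger): Q = ṁ_c·Cp_c·(T_c,out − T_c,in)
ṁ_c = 3793.1 / [2.26 × (43.9 − 27.9)] = 104.9 kg/s

ṁ_c = 105 kg/s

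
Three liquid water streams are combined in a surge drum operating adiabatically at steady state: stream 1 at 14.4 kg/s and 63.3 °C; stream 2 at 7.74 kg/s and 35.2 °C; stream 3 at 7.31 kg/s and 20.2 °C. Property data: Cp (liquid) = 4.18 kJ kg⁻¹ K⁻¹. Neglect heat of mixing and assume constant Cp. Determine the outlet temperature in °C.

No heat crosses the boundary, so H_out = H_in.
T_out = Σ ṁᵢCp,ᵢTᵢ / Σ ṁᵢCp,ᵢ
      = 5566.2 / 123.1 = 45.217 °C

T_out = 45.2 °C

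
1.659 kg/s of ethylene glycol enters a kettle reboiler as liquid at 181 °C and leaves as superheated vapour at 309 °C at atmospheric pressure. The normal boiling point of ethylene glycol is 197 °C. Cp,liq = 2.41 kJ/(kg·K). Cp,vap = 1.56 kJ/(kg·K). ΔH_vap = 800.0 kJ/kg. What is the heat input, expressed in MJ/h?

Q = 6050 MJ/h

liquid 181→197 °C: 38.56 kJ/kg
vaporisation at 197 °C: 800 kJ/kg
vapour 197→309 °C: 174.72 kJ/kg
Δh = 38.56 + 800 + 174.72 = 1013.3 kJ/kg
Q = ṁ·Δh = 1.659 kg/s × 1013.3 kJ/kg = 1681 kJ/s
|Q| = 1681 kW = 6051.7 MJ/h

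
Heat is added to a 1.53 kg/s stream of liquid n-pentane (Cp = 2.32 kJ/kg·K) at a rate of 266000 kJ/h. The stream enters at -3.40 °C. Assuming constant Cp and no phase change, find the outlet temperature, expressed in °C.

T_out = 17.4 °C

Q = 266000 kJ/h = 73.889 kJ/s
ΔT = Q/(ṁ·Cp) = 73.889/(1.53×2.32) = 20.816 K
T_out = -3.40 + 20.816 = 17.416 °C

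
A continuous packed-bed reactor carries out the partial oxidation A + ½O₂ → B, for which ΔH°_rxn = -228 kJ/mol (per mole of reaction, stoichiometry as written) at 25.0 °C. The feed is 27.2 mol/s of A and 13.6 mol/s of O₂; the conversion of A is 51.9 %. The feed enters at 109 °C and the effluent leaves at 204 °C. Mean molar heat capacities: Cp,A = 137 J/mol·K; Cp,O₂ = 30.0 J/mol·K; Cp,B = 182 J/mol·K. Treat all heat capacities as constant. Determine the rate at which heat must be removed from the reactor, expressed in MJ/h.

Extent of reaction ξ = 0.519 × 27.2 = 14.117 mol/s
Reaction term: ξ·ΔH°_rxn = 14.117 × -228 = -3218.6 kJ/s
Sensible, feed 109→25 °C: -347.29 kJ/s
Outlet flows (mol/s): A 13.083, O₂ 6.5416, B 14.117
Sensible, products 25→204 °C: 815.86 kJ/s
Q = ΔH = -2750.1 kJ/s = -2750.1 kW
Heat removed = 9900.2 MJ/h

Q_out = 9900 MJ/h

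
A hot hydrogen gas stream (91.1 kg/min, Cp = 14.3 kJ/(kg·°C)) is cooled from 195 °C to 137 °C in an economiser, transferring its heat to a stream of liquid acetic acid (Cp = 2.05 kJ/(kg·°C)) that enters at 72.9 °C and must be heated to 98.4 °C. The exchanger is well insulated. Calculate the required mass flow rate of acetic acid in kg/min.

ṁ_c = 1450 kg/min

Heat released by hot stream: Q = 91.1 × 14.3 × (195 − 137) = 75558 kJ/min
Energy balance on cold side (adiabatic exchanger): Q = ṁ_c·Cp_c·(T_c,out − T_c,in)
ṁ_c = 75558 / [2.05 × (98.4 − 72.9)] = 1445.4 kg/min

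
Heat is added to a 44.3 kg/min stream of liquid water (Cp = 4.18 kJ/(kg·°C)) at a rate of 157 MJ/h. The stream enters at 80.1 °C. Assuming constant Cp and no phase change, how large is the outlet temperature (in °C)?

T_out = 94.2 °C

Q = 157 MJ/h = 2616.7 kJ/min
ΔT = Q/(ṁ·Cp) = 2616.7/(44.3×4.18) = 14.131 K
T_out = 80.1 + 14.131 = 94.231 °C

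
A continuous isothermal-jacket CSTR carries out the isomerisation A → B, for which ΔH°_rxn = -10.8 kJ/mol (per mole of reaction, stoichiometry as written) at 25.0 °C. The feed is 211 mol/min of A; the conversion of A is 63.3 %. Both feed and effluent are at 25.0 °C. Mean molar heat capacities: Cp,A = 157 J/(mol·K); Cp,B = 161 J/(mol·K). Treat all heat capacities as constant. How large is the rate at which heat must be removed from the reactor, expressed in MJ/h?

Extent of reaction ξ = 0.633 × 211 = 133.56 mol/min
Reaction term: ξ·ΔH°_rxn = 133.56 × -10.8 = -1442.5 kJ/min
Q = ΔH = -1442.5 kJ/min = -24.041 kW
Heat removed = 86.549 MJ/h

Q_out = 86.5 MJ/h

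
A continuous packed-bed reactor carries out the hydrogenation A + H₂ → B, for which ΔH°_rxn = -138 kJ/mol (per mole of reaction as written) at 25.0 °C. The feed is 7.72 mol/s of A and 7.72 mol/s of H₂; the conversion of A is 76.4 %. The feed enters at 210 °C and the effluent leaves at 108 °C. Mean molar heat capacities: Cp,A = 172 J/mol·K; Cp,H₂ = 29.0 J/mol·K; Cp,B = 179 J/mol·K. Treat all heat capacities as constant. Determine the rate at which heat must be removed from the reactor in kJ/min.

Extent of reaction ξ = 0.764 × 7.72 = 5.8981 mol/s
Reaction term: ξ·ΔH°_rxn = 5.8981 × -138 = -813.94 kJ/s
Sensible, feed 210→25 °C: -287.07 kJ/s
Outlet flows (mol/s): A 1.8219, H₂ 1.8219, B 5.8981
Sensible, products 25→108 °C: 118.02 kJ/s
Q = ΔH = -982.98 kJ/s = -982.98 kW
Heat removed = 58979 kJ/min

Q_out = 59000 kJ/min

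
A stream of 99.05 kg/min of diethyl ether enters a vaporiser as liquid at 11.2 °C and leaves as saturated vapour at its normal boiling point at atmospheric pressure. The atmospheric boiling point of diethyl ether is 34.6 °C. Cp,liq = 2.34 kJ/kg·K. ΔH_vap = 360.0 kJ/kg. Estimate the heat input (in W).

Q = 685000 W

liquid 11.2→34.6 °C: 54.756 kJ/kg
vaporisation at 34.6 °C: 360 kJ/kg
Δh = 54.756 + 360 = 414.76 kJ/kg
Q = ṁ·Δh = 99.05 kg/min × 414.76 kJ/kg = 41082 kJ/min
|Q| = 684.69 kW = 684690 W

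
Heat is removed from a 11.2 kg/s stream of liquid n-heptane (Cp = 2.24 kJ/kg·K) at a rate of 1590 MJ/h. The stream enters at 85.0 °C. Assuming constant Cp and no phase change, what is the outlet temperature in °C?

T_out = 67.4 °C

Q = 1590 MJ/h = 441.67 kJ/s
ΔT = Q/(ṁ·Cp) = 441.67/(11.2×2.24) = 17.605 K
T_out = 85.0 − 17.605 = 67.395 °C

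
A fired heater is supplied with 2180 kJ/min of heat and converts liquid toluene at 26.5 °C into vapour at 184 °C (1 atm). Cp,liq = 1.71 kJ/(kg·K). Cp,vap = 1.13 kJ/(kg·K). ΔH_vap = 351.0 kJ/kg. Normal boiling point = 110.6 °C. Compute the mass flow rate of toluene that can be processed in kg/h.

ṁ = 226 kg/h

Δh = 1.71×(110.6−26.5) + 351.0 + 1.13×(184−110.6) = 577.75 kJ/kg
Q = 2180 kJ/min = 36.333 kJ/s = 130800 kJ/h
ṁ = Q/Δh = 130800 / 577.75 = 226.39 kg/h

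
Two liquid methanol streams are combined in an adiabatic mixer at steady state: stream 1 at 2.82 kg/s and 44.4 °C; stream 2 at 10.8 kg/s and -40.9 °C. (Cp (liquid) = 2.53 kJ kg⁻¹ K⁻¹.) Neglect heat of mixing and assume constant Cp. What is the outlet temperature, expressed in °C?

Adiabatic, steady state ⇒ Σ ṁᵢCp,ᵢ(T_out − Tᵢ) = 0
Σ ṁᵢCp,ᵢTᵢ = 2.82×2.53×44.4 + 10.8×2.53×-40.9 = -800.78
Σ ṁᵢCp,ᵢ = 2.82×2.53 + 10.8×2.53 = 34.459
T_out = -800.78 / 34.459 = -23.239 °C

T_out = -23.2 °C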